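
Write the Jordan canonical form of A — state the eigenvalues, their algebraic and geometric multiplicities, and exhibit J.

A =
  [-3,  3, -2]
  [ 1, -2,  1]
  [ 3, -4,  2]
J_3(-1)

The characteristic polynomial is
  det(x·I − A) = x^3 + 3*x^2 + 3*x + 1 = (x + 1)^3

Eigenvalues and multiplicities (the geometric multiplicity of λ is n − rank(A − λI), which equals the number of Jordan blocks for λ):
  λ = -1: algebraic multiplicity = 3, geometric multiplicity = 1

Determining the block sizes for each eigenvalue:
  λ = -1: one block (gm = 1), so the single block has size am = 3 → block sizes [3]

Assembling the blocks gives a Jordan form
J =
  [-1,  1,  0]
  [ 0, -1,  1]
  [ 0,  0, -1]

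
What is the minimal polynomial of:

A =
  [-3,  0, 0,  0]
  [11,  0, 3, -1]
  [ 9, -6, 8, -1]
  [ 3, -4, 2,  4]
x^4 - 9*x^3 + 12*x^2 + 80*x - 192

The characteristic polynomial is χ_A(x) = (x - 4)^3*(x + 3), so the eigenvalues are known. The minimal polynomial is
  m_A(x) = Π_λ (x − λ)^{k_λ}
where k_λ is the size of the *largest* Jordan block for λ (equivalently, the smallest k with (A − λI)^k v = 0 for every generalised eigenvector v of λ).

  λ = -3: largest Jordan block has size 1, contributing (x + 3)
  λ = 4: largest Jordan block has size 3, contributing (x − 4)^3

So m_A(x) = (x - 4)^3*(x + 3) = x^4 - 9*x^3 + 12*x^2 + 80*x - 192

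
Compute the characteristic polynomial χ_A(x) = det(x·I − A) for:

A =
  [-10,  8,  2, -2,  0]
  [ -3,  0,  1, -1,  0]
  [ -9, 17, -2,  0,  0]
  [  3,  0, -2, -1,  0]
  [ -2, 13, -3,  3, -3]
x^5 + 16*x^4 + 102*x^3 + 324*x^2 + 513*x + 324

Expanding det(x·I − A) (e.g. by cofactor expansion or by noting that A is similar to its Jordan form J, which has the same characteristic polynomial as A) gives
  χ_A(x) = x^5 + 16*x^4 + 102*x^3 + 324*x^2 + 513*x + 324
which factors as (x + 3)^4*(x + 4). The eigenvalues (with algebraic multiplicities) are λ = -4 with multiplicity 1, λ = -3 with multiplicity 4.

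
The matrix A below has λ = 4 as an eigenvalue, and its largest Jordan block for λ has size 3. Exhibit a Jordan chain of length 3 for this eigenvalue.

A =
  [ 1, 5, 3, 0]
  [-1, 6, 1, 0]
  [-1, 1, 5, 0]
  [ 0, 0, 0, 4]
A Jordan chain for λ = 4 of length 3:
v_1 = (1, 0, 1, 0)ᵀ
v_2 = (-3, -1, -1, 0)ᵀ
v_3 = (1, 0, 0, 0)ᵀ

Let N = A − (4)·I. We want v_3 with N^3 v_3 = 0 but N^2 v_3 ≠ 0; then v_{j-1} := N · v_j for j = 3, …, 2.

Pick v_3 = (1, 0, 0, 0)ᵀ.
Then v_2 = N · v_3 = (-3, -1, -1, 0)ᵀ.
Then v_1 = N · v_2 = (1, 0, 1, 0)ᵀ.

Sanity check: (A − (4)·I) v_1 = (0, 0, 0, 0)ᵀ = 0. ✓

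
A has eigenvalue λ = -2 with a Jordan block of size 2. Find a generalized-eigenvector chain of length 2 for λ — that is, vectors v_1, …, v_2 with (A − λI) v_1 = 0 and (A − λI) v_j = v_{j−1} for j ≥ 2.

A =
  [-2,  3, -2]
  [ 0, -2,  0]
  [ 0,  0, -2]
A Jordan chain for λ = -2 of length 2:
v_1 = (3, 0, 0)ᵀ
v_2 = (0, 1, 0)ᵀ

Let N = A − (-2)·I. We want v_2 with N^2 v_2 = 0 but N^1 v_2 ≠ 0; then v_{j-1} := N · v_j for j = 2, …, 2.

Pick v_2 = (0, 1, 0)ᵀ.
Then v_1 = N · v_2 = (3, 0, 0)ᵀ.

Sanity check: (A − (-2)·I) v_1 = (0, 0, 0)ᵀ = 0. ✓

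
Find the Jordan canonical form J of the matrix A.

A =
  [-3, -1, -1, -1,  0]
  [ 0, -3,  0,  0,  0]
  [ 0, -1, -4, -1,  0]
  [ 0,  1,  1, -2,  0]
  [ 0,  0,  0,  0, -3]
J_2(-3) ⊕ J_1(-3) ⊕ J_1(-3) ⊕ J_1(-3)

The characteristic polynomial is
  det(x·I − A) = x^5 + 15*x^4 + 90*x^3 + 270*x^2 + 405*x + 243 = (x + 3)^5

Eigenvalues and multiplicities (the geometric multiplicity of λ is n − rank(A − λI), which equals the number of Jordan blocks for λ):
  λ = -3: algebraic multiplicity = 5, geometric multiplicity = 4

Determining the block sizes for each eigenvalue:
  λ = -3: 4 blocks summing to 5 forces exactly one block of size 2 and the rest size 1 → block sizes [2, 1, 1, 1]

Assembling the blocks gives a Jordan form
J =
  [-3,  1,  0,  0,  0]
  [ 0, -3,  0,  0,  0]
  [ 0,  0, -3,  0,  0]
  [ 0,  0,  0, -3,  0]
  [ 0,  0,  0,  0, -3]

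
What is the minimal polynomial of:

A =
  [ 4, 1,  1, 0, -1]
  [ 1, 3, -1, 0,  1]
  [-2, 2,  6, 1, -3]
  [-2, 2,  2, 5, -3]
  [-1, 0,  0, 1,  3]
x^4 - 17*x^3 + 108*x^2 - 304*x + 320

The characteristic polynomial is χ_A(x) = (x - 5)*(x - 4)^4, so the eigenvalues are known. The minimal polynomial is
  m_A(x) = Π_λ (x − λ)^{k_λ}
where k_λ is the size of the *largest* Jordan block for λ (equivalently, the smallest k with (A − λI)^k v = 0 for every generalised eigenvector v of λ).

  λ = 4: largest Jordan block has size 3, contributing (x − 4)^3
  λ = 5: largest Jordan block has size 1, contributing (x − 5)

So m_A(x) = (x - 5)*(x - 4)^3 = x^4 - 17*x^3 + 108*x^2 - 304*x + 320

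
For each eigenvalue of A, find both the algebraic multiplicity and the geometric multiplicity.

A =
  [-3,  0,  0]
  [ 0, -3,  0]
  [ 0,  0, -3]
λ = -3: alg = 3, geom = 3

Step 1 — factor the characteristic polynomial to read off the algebraic multiplicities:
  χ_A(x) = (x + 3)^3

Step 2 — compute geometric multiplicities via the rank-nullity identity g(λ) = n − rank(A − λI):
  rank(A − (-3)·I) = 0, so dim ker(A − (-3)·I) = n − 0 = 3

Summary:
  λ = -3: algebraic multiplicity = 3, geometric multiplicity = 3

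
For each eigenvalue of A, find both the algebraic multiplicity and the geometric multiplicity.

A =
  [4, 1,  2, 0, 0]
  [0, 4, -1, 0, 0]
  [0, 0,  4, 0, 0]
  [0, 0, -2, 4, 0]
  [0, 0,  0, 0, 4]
λ = 4: alg = 5, geom = 3

Step 1 — factor the characteristic polynomial to read off the algebraic multiplicities:
  χ_A(x) = (x - 4)^5

Step 2 — compute geometric multiplicities via the rank-nullity identity g(λ) = n − rank(A − λI):
  rank(A − (4)·I) = 2, so dim ker(A − (4)·I) = n − 2 = 3

Summary:
  λ = 4: algebraic multiplicity = 5, geometric multiplicity = 3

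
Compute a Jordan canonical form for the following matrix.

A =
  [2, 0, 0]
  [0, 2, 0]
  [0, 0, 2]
J_1(2) ⊕ J_1(2) ⊕ J_1(2)

The characteristic polynomial is
  det(x·I − A) = x^3 - 6*x^2 + 12*x - 8 = (x - 2)^3

Eigenvalues and multiplicities (the geometric multiplicity of λ is n − rank(A − λI), which equals the number of Jordan blocks for λ):
  λ = 2: algebraic multiplicity = 3, geometric multiplicity = 3

Determining the block sizes for each eigenvalue:
  λ = 2: gm = am = 3, so every block has size 1 → block sizes [1, 1, 1]

Assembling the blocks gives a Jordan form
J =
  [2, 0, 0]
  [0, 2, 0]
  [0, 0, 2]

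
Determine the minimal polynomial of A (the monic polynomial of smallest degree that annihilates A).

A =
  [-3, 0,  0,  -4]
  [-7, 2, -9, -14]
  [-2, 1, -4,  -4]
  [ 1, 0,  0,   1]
x^3 + 3*x^2 + 3*x + 1

The characteristic polynomial is χ_A(x) = (x + 1)^4, so the eigenvalues are known. The minimal polynomial is
  m_A(x) = Π_λ (x − λ)^{k_λ}
where k_λ is the size of the *largest* Jordan block for λ (equivalently, the smallest k with (A − λI)^k v = 0 for every generalised eigenvector v of λ).

  λ = -1: largest Jordan block has size 3, contributing (x + 1)^3

So m_A(x) = (x + 1)^3 = x^3 + 3*x^2 + 3*x + 1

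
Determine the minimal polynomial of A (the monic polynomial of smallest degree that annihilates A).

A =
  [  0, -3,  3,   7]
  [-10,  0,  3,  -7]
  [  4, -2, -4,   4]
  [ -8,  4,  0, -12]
x^3 + 12*x^2 + 48*x + 64

The characteristic polynomial is χ_A(x) = (x + 4)^4, so the eigenvalues are known. The minimal polynomial is
  m_A(x) = Π_λ (x − λ)^{k_λ}
where k_λ is the size of the *largest* Jordan block for λ (equivalently, the smallest k with (A − λI)^k v = 0 for every generalised eigenvector v of λ).

  λ = -4: largest Jordan block has size 3, contributing (x + 4)^3

So m_A(x) = (x + 4)^3 = x^3 + 12*x^2 + 48*x + 64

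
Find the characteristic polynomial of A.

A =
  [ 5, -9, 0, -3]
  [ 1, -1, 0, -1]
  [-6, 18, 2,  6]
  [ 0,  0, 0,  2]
x^4 - 8*x^3 + 24*x^2 - 32*x + 16

Expanding det(x·I − A) (e.g. by cofactor expansion or by noting that A is similar to its Jordan form J, which has the same characteristic polynomial as A) gives
  χ_A(x) = x^4 - 8*x^3 + 24*x^2 - 32*x + 16
which factors as (x - 2)^4. The eigenvalues (with algebraic multiplicities) are λ = 2 with multiplicity 4.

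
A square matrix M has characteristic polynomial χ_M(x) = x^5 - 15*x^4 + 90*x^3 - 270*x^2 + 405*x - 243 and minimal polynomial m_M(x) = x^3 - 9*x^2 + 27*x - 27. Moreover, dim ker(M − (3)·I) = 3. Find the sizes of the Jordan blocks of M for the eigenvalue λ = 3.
Block sizes for λ = 3: [3, 1, 1]

Step 1 — from the characteristic polynomial, algebraic multiplicity of λ = 3 is 5. From dim ker(M − (3)·I) = 3, there are exactly 3 Jordan blocks for λ = 3.
Step 2 — from the minimal polynomial, the factor (x − 3)^3 tells us the largest block for λ = 3 has size 3.
Step 3 — with total size 5, 3 blocks, and largest block 3, the block sizes (in nonincreasing order) are [3, 1, 1].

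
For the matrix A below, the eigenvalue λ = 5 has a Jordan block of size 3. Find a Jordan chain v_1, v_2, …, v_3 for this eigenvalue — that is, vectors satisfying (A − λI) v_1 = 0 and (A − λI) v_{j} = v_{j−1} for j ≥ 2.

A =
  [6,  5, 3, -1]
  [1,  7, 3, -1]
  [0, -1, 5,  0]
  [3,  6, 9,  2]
A Jordan chain for λ = 5 of length 3:
v_1 = (3, 0, -1, 0)ᵀ
v_2 = (1, 1, 0, 3)ᵀ
v_3 = (1, 0, 0, 0)ᵀ

Let N = A − (5)·I. We want v_3 with N^3 v_3 = 0 but N^2 v_3 ≠ 0; then v_{j-1} := N · v_j for j = 3, …, 2.

Pick v_3 = (1, 0, 0, 0)ᵀ.
Then v_2 = N · v_3 = (1, 1, 0, 3)ᵀ.
Then v_1 = N · v_2 = (3, 0, -1, 0)ᵀ.

Sanity check: (A − (5)·I) v_1 = (0, 0, 0, 0)ᵀ = 0. ✓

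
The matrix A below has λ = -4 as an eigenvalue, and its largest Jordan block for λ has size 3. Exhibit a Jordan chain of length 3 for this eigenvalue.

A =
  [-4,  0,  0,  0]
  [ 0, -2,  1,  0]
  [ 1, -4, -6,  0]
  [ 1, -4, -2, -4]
A Jordan chain for λ = -4 of length 3:
v_1 = (0, 1, -2, -2)ᵀ
v_2 = (0, 0, 1, 1)ᵀ
v_3 = (1, 0, 0, 0)ᵀ

Let N = A − (-4)·I. We want v_3 with N^3 v_3 = 0 but N^2 v_3 ≠ 0; then v_{j-1} := N · v_j for j = 3, …, 2.

Pick v_3 = (1, 0, 0, 0)ᵀ.
Then v_2 = N · v_3 = (0, 0, 1, 1)ᵀ.
Then v_1 = N · v_2 = (0, 1, -2, -2)ᵀ.

Sanity check: (A − (-4)·I) v_1 = (0, 0, 0, 0)ᵀ = 0. ✓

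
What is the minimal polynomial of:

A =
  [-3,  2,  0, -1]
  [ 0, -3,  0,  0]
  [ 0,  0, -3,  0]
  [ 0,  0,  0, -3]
x^2 + 6*x + 9

The characteristic polynomial is χ_A(x) = (x + 3)^4, so the eigenvalues are known. The minimal polynomial is
  m_A(x) = Π_λ (x − λ)^{k_λ}
where k_λ is the size of the *largest* Jordan block for λ (equivalently, the smallest k with (A − λI)^k v = 0 for every generalised eigenvector v of λ).

  λ = -3: largest Jordan block has size 2, contributing (x + 3)^2

So m_A(x) = (x + 3)^2 = x^2 + 6*x + 9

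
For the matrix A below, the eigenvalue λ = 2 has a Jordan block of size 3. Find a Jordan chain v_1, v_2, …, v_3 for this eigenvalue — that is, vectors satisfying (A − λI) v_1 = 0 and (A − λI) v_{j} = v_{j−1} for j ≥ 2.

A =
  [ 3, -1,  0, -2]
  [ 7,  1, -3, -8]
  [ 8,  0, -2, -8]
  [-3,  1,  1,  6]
A Jordan chain for λ = 2 of length 3:
v_1 = (-2, -14, -16, 6)ᵀ
v_2 = (-1, -1, 0, 1)ᵀ
v_3 = (0, 1, 0, 0)ᵀ

Let N = A − (2)·I. We want v_3 with N^3 v_3 = 0 but N^2 v_3 ≠ 0; then v_{j-1} := N · v_j for j = 3, …, 2.

Pick v_3 = (0, 1, 0, 0)ᵀ.
Then v_2 = N · v_3 = (-1, -1, 0, 1)ᵀ.
Then v_1 = N · v_2 = (-2, -14, -16, 6)ᵀ.

Sanity check: (A − (2)·I) v_1 = (0, 0, 0, 0)ᵀ = 0. ✓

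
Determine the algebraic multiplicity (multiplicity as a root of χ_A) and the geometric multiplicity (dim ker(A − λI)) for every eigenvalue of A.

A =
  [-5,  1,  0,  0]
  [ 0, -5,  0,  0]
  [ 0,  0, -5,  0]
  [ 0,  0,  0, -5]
λ = -5: alg = 4, geom = 3

Step 1 — factor the characteristic polynomial to read off the algebraic multiplicities:
  χ_A(x) = (x + 5)^4

Step 2 — compute geometric multiplicities via the rank-nullity identity g(λ) = n − rank(A − λI):
  rank(A − (-5)·I) = 1, so dim ker(A − (-5)·I) = n − 1 = 3

Summary:
  λ = -5: algebraic multiplicity = 4, geometric multiplicity = 3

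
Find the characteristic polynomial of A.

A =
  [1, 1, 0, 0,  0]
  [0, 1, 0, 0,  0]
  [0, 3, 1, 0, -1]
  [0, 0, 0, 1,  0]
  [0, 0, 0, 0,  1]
x^5 - 5*x^4 + 10*x^3 - 10*x^2 + 5*x - 1

Expanding det(x·I − A) (e.g. by cofactor expansion or by noting that A is similar to its Jordan form J, which has the same characteristic polynomial as A) gives
  χ_A(x) = x^5 - 5*x^4 + 10*x^3 - 10*x^2 + 5*x - 1
which factors as (x - 1)^5. The eigenvalues (with algebraic multiplicities) are λ = 1 with multiplicity 5.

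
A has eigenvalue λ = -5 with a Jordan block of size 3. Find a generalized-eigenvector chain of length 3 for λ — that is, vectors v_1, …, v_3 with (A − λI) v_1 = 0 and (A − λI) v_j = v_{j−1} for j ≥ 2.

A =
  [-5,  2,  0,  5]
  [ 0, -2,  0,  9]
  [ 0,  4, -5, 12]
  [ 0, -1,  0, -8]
A Jordan chain for λ = -5 of length 3:
v_1 = (1, 0, 0, 0)ᵀ
v_2 = (2, 3, 4, -1)ᵀ
v_3 = (0, 1, 0, 0)ᵀ

Let N = A − (-5)·I. We want v_3 with N^3 v_3 = 0 but N^2 v_3 ≠ 0; then v_{j-1} := N · v_j for j = 3, …, 2.

Pick v_3 = (0, 1, 0, 0)ᵀ.
Then v_2 = N · v_3 = (2, 3, 4, -1)ᵀ.
Then v_1 = N · v_2 = (1, 0, 0, 0)ᵀ.

Sanity check: (A − (-5)·I) v_1 = (0, 0, 0, 0)ᵀ = 0. ✓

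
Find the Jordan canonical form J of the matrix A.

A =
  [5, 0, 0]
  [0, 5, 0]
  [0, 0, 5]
J_1(5) ⊕ J_1(5) ⊕ J_1(5)

The characteristic polynomial is
  det(x·I − A) = x^3 - 15*x^2 + 75*x - 125 = (x - 5)^3

Eigenvalues and multiplicities (the geometric multiplicity of λ is n − rank(A − λI), which equals the number of Jordan blocks for λ):
  λ = 5: algebraic multiplicity = 3, geometric multiplicity = 3

Determining the block sizes for each eigenvalue:
  λ = 5: gm = am = 3, so every block has size 1 → block sizes [1, 1, 1]

Assembling the blocks gives a Jordan form
J =
  [5, 0, 0]
  [0, 5, 0]
  [0, 0, 5]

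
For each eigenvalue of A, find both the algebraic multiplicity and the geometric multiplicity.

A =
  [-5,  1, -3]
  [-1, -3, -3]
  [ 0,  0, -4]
λ = -4: alg = 3, geom = 2

Step 1 — factor the characteristic polynomial to read off the algebraic multiplicities:
  χ_A(x) = (x + 4)^3

Step 2 — compute geometric multiplicities via the rank-nullity identity g(λ) = n − rank(A − λI):
  rank(A − (-4)·I) = 1, so dim ker(A − (-4)·I) = n − 1 = 2

Summary:
  λ = -4: algebraic multiplicity = 3, geometric multiplicity = 2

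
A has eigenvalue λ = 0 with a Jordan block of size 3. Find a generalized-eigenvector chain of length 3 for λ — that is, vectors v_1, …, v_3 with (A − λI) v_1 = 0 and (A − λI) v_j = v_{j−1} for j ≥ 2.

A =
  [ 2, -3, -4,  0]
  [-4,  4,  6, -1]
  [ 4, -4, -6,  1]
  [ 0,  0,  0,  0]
A Jordan chain for λ = 0 of length 3:
v_1 = (-2, 4, -4, 0)ᵀ
v_2 = (-3, 4, -4, 0)ᵀ
v_3 = (0, 1, 0, 0)ᵀ

Let N = A − (0)·I. We want v_3 with N^3 v_3 = 0 but N^2 v_3 ≠ 0; then v_{j-1} := N · v_j for j = 3, …, 2.

Pick v_3 = (0, 1, 0, 0)ᵀ.
Then v_2 = N · v_3 = (-3, 4, -4, 0)ᵀ.
Then v_1 = N · v_2 = (-2, 4, -4, 0)ᵀ.

Sanity check: (A − (0)·I) v_1 = (0, 0, 0, 0)ᵀ = 0. ✓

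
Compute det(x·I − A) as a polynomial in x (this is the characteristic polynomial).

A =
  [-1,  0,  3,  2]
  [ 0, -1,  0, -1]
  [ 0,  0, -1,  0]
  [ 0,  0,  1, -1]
x^4 + 4*x^3 + 6*x^2 + 4*x + 1

Expanding det(x·I − A) (e.g. by cofactor expansion or by noting that A is similar to its Jordan form J, which has the same characteristic polynomial as A) gives
  χ_A(x) = x^4 + 4*x^3 + 6*x^2 + 4*x + 1
which factors as (x + 1)^4. The eigenvalues (with algebraic multiplicities) are λ = -1 with multiplicity 4.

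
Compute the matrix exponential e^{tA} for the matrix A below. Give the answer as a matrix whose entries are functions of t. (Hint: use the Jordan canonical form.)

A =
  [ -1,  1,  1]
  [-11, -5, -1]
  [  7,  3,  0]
e^{tA} =
  [-3*t^2*exp(-2*t)/2 + t*exp(-2*t) + exp(-2*t), t^2*exp(-2*t)/2 + t*exp(-2*t), t^2*exp(-2*t) + t*exp(-2*t)]
  [15*t^2*exp(-2*t)/2 - 11*t*exp(-2*t), -5*t^2*exp(-2*t)/2 - 3*t*exp(-2*t) + exp(-2*t), -5*t^2*exp(-2*t) - t*exp(-2*t)]
  [-6*t^2*exp(-2*t) + 7*t*exp(-2*t), 2*t^2*exp(-2*t) + 3*t*exp(-2*t), 4*t^2*exp(-2*t) + 2*t*exp(-2*t) + exp(-2*t)]

Strategy: write A = P · J · P⁻¹ where J is a Jordan canonical form, so e^{tA} = P · e^{tJ} · P⁻¹, and e^{tJ} can be computed block-by-block.

A has Jordan form
J =
  [-2,  1,  0]
  [ 0, -2,  1]
  [ 0,  0, -2]
(up to reordering of blocks).

Per-block formulas:
  For a 3×3 Jordan block J_3(-2): exp(t · J_3(-2)) = e^(-2t)·(I + t·N + (t^2/2)·N^2), where N is the 3×3 nilpotent shift.

After assembling e^{tJ} and conjugating by P, we get:

e^{tA} =
  [-3*t^2*exp(-2*t)/2 + t*exp(-2*t) + exp(-2*t), t^2*exp(-2*t)/2 + t*exp(-2*t), t^2*exp(-2*t) + t*exp(-2*t)]
  [15*t^2*exp(-2*t)/2 - 11*t*exp(-2*t), -5*t^2*exp(-2*t)/2 - 3*t*exp(-2*t) + exp(-2*t), -5*t^2*exp(-2*t) - t*exp(-2*t)]
  [-6*t^2*exp(-2*t) + 7*t*exp(-2*t), 2*t^2*exp(-2*t) + 3*t*exp(-2*t), 4*t^2*exp(-2*t) + 2*t*exp(-2*t) + exp(-2*t)]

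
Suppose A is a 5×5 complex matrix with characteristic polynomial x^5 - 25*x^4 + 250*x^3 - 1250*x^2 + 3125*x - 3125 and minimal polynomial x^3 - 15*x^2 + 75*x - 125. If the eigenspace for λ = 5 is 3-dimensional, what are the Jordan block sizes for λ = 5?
Block sizes for λ = 5: [3, 1, 1]

Step 1 — from the characteristic polynomial, algebraic multiplicity of λ = 5 is 5. From dim ker(A − (5)·I) = 3, there are exactly 3 Jordan blocks for λ = 5.
Step 2 — from the minimal polynomial, the factor (x − 5)^3 tells us the largest block for λ = 5 has size 3.
Step 3 — with total size 5, 3 blocks, and largest block 3, the block sizes (in nonincreasing order) are [3, 1, 1].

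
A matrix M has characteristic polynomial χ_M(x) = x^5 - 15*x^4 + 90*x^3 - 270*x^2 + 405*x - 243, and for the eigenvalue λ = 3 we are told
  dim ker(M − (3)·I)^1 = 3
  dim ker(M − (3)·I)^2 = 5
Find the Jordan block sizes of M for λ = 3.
Block sizes for λ = 3: [2, 2, 1]

From the dimensions of kernels of powers, the number of Jordan blocks of size at least j is d_j − d_{j−1} where d_j = dim ker(N^j) (with d_0 = 0). Computing the differences gives [3, 2].
The number of blocks of size exactly k is (#blocks of size ≥ k) − (#blocks of size ≥ k + 1), so the partition is: 1 block(s) of size 1, 2 block(s) of size 2.
In nonincreasing order the block sizes are [2, 2, 1].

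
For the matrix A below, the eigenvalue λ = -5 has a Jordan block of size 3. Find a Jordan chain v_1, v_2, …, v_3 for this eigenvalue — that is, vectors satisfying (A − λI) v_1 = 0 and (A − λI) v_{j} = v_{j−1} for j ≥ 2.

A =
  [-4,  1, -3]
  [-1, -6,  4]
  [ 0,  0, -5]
A Jordan chain for λ = -5 of length 3:
v_1 = (1, -1, 0)ᵀ
v_2 = (-3, 4, 0)ᵀ
v_3 = (0, 0, 1)ᵀ

Let N = A − (-5)·I. We want v_3 with N^3 v_3 = 0 but N^2 v_3 ≠ 0; then v_{j-1} := N · v_j for j = 3, …, 2.

Pick v_3 = (0, 0, 1)ᵀ.
Then v_2 = N · v_3 = (-3, 4, 0)ᵀ.
Then v_1 = N · v_2 = (1, -1, 0)ᵀ.

Sanity check: (A − (-5)·I) v_1 = (0, 0, 0)ᵀ = 0. ✓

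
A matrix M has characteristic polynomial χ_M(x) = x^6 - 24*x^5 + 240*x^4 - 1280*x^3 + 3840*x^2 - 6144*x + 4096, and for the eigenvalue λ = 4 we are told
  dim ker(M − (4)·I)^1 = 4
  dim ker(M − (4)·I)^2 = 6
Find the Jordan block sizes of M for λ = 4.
Block sizes for λ = 4: [2, 2, 1, 1]

From the dimensions of kernels of powers, the number of Jordan blocks of size at least j is d_j − d_{j−1} where d_j = dim ker(N^j) (with d_0 = 0). Computing the differences gives [4, 2].
The number of blocks of size exactly k is (#blocks of size ≥ k) − (#blocks of size ≥ k + 1), so the partition is: 2 block(s) of size 1, 2 block(s) of size 2.
In nonincreasing order the block sizes are [2, 2, 1, 1].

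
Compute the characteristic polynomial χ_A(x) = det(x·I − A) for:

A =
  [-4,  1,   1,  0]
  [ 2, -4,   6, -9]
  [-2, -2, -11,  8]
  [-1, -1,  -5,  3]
x^4 + 16*x^3 + 90*x^2 + 200*x + 125

Expanding det(x·I − A) (e.g. by cofactor expansion or by noting that A is similar to its Jordan form J, which has the same characteristic polynomial as A) gives
  χ_A(x) = x^4 + 16*x^3 + 90*x^2 + 200*x + 125
which factors as (x + 1)*(x + 5)^3. The eigenvalues (with algebraic multiplicities) are λ = -5 with multiplicity 3, λ = -1 with multiplicity 1.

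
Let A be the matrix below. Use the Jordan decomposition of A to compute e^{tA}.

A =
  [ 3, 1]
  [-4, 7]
e^{tA} =
  [-2*t*exp(5*t) + exp(5*t), t*exp(5*t)]
  [-4*t*exp(5*t), 2*t*exp(5*t) + exp(5*t)]

Strategy: write A = P · J · P⁻¹ where J is a Jordan canonical form, so e^{tA} = P · e^{tJ} · P⁻¹, and e^{tJ} can be computed block-by-block.

A has Jordan form
J =
  [5, 1]
  [0, 5]
(up to reordering of blocks).

Per-block formulas:
  For a 2×2 Jordan block J_2(5): exp(t · J_2(5)) = e^(5t)·(I + t·N), where N is the 2×2 nilpotent shift.

After assembling e^{tJ} and conjugating by P, we get:

e^{tA} =
  [-2*t*exp(5*t) + exp(5*t), t*exp(5*t)]
  [-4*t*exp(5*t), 2*t*exp(5*t) + exp(5*t)]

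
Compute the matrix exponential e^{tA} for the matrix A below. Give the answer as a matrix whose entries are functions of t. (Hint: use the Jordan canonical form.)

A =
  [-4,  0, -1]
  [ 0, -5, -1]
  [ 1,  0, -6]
e^{tA} =
  [t*exp(-5*t) + exp(-5*t), 0, -t*exp(-5*t)]
  [-t^2*exp(-5*t)/2, exp(-5*t), t^2*exp(-5*t)/2 - t*exp(-5*t)]
  [t*exp(-5*t), 0, -t*exp(-5*t) + exp(-5*t)]

Strategy: write A = P · J · P⁻¹ where J is a Jordan canonical form, so e^{tA} = P · e^{tJ} · P⁻¹, and e^{tJ} can be computed block-by-block.

A has Jordan form
J =
  [-5,  1,  0]
  [ 0, -5,  1]
  [ 0,  0, -5]
(up to reordering of blocks).

Per-block formulas:
  For a 3×3 Jordan block J_3(-5): exp(t · J_3(-5)) = e^(-5t)·(I + t·N + (t^2/2)·N^2), where N is the 3×3 nilpotent shift.

After assembling e^{tJ} and conjugating by P, we get:

e^{tA} =
  [t*exp(-5*t) + exp(-5*t), 0, -t*exp(-5*t)]
  [-t^2*exp(-5*t)/2, exp(-5*t), t^2*exp(-5*t)/2 - t*exp(-5*t)]
  [t*exp(-5*t), 0, -t*exp(-5*t) + exp(-5*t)]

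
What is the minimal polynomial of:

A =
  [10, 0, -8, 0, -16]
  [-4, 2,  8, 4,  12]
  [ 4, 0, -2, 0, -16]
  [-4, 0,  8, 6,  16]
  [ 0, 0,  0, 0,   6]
x^2 - 8*x + 12

The characteristic polynomial is χ_A(x) = (x - 6)^3*(x - 2)^2, so the eigenvalues are known. The minimal polynomial is
  m_A(x) = Π_λ (x − λ)^{k_λ}
where k_λ is the size of the *largest* Jordan block for λ (equivalently, the smallest k with (A − λI)^k v = 0 for every generalised eigenvector v of λ).

  λ = 2: largest Jordan block has size 1, contributing (x − 2)
  λ = 6: largest Jordan block has size 1, contributing (x − 6)

So m_A(x) = (x - 6)*(x - 2) = x^2 - 8*x + 12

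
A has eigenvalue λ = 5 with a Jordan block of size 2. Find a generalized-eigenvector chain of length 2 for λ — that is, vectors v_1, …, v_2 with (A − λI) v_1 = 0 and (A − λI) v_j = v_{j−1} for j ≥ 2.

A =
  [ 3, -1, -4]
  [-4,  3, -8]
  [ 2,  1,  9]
A Jordan chain for λ = 5 of length 2:
v_1 = (-2, -4, 2)ᵀ
v_2 = (1, 0, 0)ᵀ

Let N = A − (5)·I. We want v_2 with N^2 v_2 = 0 but N^1 v_2 ≠ 0; then v_{j-1} := N · v_j for j = 2, …, 2.

Pick v_2 = (1, 0, 0)ᵀ.
Then v_1 = N · v_2 = (-2, -4, 2)ᵀ.

Sanity check: (A − (5)·I) v_1 = (0, 0, 0)ᵀ = 0. ✓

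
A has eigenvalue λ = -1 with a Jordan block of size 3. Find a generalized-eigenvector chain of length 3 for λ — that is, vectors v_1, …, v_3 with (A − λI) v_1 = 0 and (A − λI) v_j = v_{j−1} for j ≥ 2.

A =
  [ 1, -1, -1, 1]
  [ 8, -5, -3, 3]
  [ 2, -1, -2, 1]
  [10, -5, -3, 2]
A Jordan chain for λ = -1 of length 3:
v_1 = (4, 8, 4, 4)ᵀ
v_2 = (2, 8, 2, 10)ᵀ
v_3 = (1, 0, 0, 0)ᵀ

Let N = A − (-1)·I. We want v_3 with N^3 v_3 = 0 but N^2 v_3 ≠ 0; then v_{j-1} := N · v_j for j = 3, …, 2.

Pick v_3 = (1, 0, 0, 0)ᵀ.
Then v_2 = N · v_3 = (2, 8, 2, 10)ᵀ.
Then v_1 = N · v_2 = (4, 8, 4, 4)ᵀ.

Sanity check: (A − (-1)·I) v_1 = (0, 0, 0, 0)ᵀ = 0. ✓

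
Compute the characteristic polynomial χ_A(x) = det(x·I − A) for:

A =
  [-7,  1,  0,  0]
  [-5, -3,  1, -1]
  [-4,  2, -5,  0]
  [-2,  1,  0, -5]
x^4 + 20*x^3 + 150*x^2 + 500*x + 625

Expanding det(x·I − A) (e.g. by cofactor expansion or by noting that A is similar to its Jordan form J, which has the same characteristic polynomial as A) gives
  χ_A(x) = x^4 + 20*x^3 + 150*x^2 + 500*x + 625
which factors as (x + 5)^4. The eigenvalues (with algebraic multiplicities) are λ = -5 with multiplicity 4.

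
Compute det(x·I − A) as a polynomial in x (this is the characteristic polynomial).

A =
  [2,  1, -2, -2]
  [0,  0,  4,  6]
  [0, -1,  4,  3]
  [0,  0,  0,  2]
x^4 - 8*x^3 + 24*x^2 - 32*x + 16

Expanding det(x·I − A) (e.g. by cofactor expansion or by noting that A is similar to its Jordan form J, which has the same characteristic polynomial as A) gives
  χ_A(x) = x^4 - 8*x^3 + 24*x^2 - 32*x + 16
which factors as (x - 2)^4. The eigenvalues (with algebraic multiplicities) are λ = 2 with multiplicity 4.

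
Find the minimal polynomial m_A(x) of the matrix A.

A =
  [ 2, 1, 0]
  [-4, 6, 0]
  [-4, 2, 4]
x^2 - 8*x + 16

The characteristic polynomial is χ_A(x) = (x - 4)^3, so the eigenvalues are known. The minimal polynomial is
  m_A(x) = Π_λ (x − λ)^{k_λ}
where k_λ is the size of the *largest* Jordan block for λ (equivalently, the smallest k with (A − λI)^k v = 0 for every generalised eigenvector v of λ).

  λ = 4: largest Jordan block has size 2, contributing (x − 4)^2

So m_A(x) = (x - 4)^2 = x^2 - 8*x + 16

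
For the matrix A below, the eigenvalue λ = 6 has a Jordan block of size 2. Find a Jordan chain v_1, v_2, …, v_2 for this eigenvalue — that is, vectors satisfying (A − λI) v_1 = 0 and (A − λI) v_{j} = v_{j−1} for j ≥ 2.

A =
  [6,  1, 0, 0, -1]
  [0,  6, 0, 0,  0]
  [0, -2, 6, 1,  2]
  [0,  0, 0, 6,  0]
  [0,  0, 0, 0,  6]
A Jordan chain for λ = 6 of length 2:
v_1 = (1, 0, -2, 0, 0)ᵀ
v_2 = (0, 1, 0, 0, 0)ᵀ

Let N = A − (6)·I. We want v_2 with N^2 v_2 = 0 but N^1 v_2 ≠ 0; then v_{j-1} := N · v_j for j = 2, …, 2.

Pick v_2 = (0, 1, 0, 0, 0)ᵀ.
Then v_1 = N · v_2 = (1, 0, -2, 0, 0)ᵀ.

Sanity check: (A − (6)·I) v_1 = (0, 0, 0, 0, 0)ᵀ = 0. ✓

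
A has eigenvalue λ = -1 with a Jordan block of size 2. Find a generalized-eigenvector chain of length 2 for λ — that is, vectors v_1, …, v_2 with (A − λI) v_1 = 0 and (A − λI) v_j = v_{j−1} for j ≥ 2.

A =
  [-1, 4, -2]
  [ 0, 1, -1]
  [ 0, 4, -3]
A Jordan chain for λ = -1 of length 2:
v_1 = (4, 2, 4)ᵀ
v_2 = (0, 1, 0)ᵀ

Let N = A − (-1)·I. We want v_2 with N^2 v_2 = 0 but N^1 v_2 ≠ 0; then v_{j-1} := N · v_j for j = 2, …, 2.

Pick v_2 = (0, 1, 0)ᵀ.
Then v_1 = N · v_2 = (4, 2, 4)ᵀ.

Sanity check: (A − (-1)·I) v_1 = (0, 0, 0)ᵀ = 0. ✓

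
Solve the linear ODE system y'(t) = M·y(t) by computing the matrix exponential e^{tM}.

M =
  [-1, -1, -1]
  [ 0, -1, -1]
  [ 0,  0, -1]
e^{tM} =
  [exp(-t), -t*exp(-t), t^2*exp(-t)/2 - t*exp(-t)]
  [0, exp(-t), -t*exp(-t)]
  [0, 0, exp(-t)]

Strategy: write M = P · J · P⁻¹ where J is a Jordan canonical form, so e^{tM} = P · e^{tJ} · P⁻¹, and e^{tJ} can be computed block-by-block.

M has Jordan form
J =
  [-1,  1,  0]
  [ 0, -1,  1]
  [ 0,  0, -1]
(up to reordering of blocks).

Per-block formulas:
  For a 3×3 Jordan block J_3(-1): exp(t · J_3(-1)) = e^(-1t)·(I + t·N + (t^2/2)·N^2), where N is the 3×3 nilpotent shift.

After assembling e^{tJ} and conjugating by P, we get:

e^{tM} =
  [exp(-t), -t*exp(-t), t^2*exp(-t)/2 - t*exp(-t)]
  [0, exp(-t), -t*exp(-t)]
  [0, 0, exp(-t)]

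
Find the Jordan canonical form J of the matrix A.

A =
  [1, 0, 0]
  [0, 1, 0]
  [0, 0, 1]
J_1(1) ⊕ J_1(1) ⊕ J_1(1)

The characteristic polynomial is
  det(x·I − A) = x^3 - 3*x^2 + 3*x - 1 = (x - 1)^3

Eigenvalues and multiplicities (the geometric multiplicity of λ is n − rank(A − λI), which equals the number of Jordan blocks for λ):
  λ = 1: algebraic multiplicity = 3, geometric multiplicity = 3

Determining the block sizes for each eigenvalue:
  λ = 1: gm = am = 3, so every block has size 1 → block sizes [1, 1, 1]

Assembling the blocks gives a Jordan form
J =
  [1, 0, 0]
  [0, 1, 0]
  [0, 0, 1]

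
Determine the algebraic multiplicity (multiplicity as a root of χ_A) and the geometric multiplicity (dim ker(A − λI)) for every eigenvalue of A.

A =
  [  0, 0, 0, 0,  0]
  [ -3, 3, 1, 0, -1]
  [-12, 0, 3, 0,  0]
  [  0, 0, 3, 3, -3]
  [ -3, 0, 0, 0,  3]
λ = 0: alg = 1, geom = 1; λ = 3: alg = 4, geom = 3

Step 1 — factor the characteristic polynomial to read off the algebraic multiplicities:
  χ_A(x) = x*(x - 3)^4

Step 2 — compute geometric multiplicities via the rank-nullity identity g(λ) = n − rank(A − λI):
  rank(A − (0)·I) = 4, so dim ker(A − (0)·I) = n − 4 = 1
  rank(A − (3)·I) = 2, so dim ker(A − (3)·I) = n − 2 = 3

Summary:
  λ = 0: algebraic multiplicity = 1, geometric multiplicity = 1
  λ = 3: algebraic multiplicity = 4, geometric multiplicity = 3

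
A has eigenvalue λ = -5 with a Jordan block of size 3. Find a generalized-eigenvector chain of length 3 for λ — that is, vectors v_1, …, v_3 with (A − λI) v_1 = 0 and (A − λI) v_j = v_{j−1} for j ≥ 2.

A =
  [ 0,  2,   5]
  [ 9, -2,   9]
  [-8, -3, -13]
A Jordan chain for λ = -5 of length 3:
v_1 = (3, 0, -3)ᵀ
v_2 = (5, 9, -8)ᵀ
v_3 = (1, 0, 0)ᵀ

Let N = A − (-5)·I. We want v_3 with N^3 v_3 = 0 but N^2 v_3 ≠ 0; then v_{j-1} := N · v_j for j = 3, …, 2.

Pick v_3 = (1, 0, 0)ᵀ.
Then v_2 = N · v_3 = (5, 9, -8)ᵀ.
Then v_1 = N · v_2 = (3, 0, -3)ᵀ.

Sanity check: (A − (-5)·I) v_1 = (0, 0, 0)ᵀ = 0. ✓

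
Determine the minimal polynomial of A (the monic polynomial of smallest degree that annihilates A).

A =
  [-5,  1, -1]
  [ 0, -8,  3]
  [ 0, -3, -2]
x^2 + 10*x + 25

The characteristic polynomial is χ_A(x) = (x + 5)^3, so the eigenvalues are known. The minimal polynomial is
  m_A(x) = Π_λ (x − λ)^{k_λ}
where k_λ is the size of the *largest* Jordan block for λ (equivalently, the smallest k with (A − λI)^k v = 0 for every generalised eigenvector v of λ).

  λ = -5: largest Jordan block has size 2, contributing (x + 5)^2

So m_A(x) = (x + 5)^2 = x^2 + 10*x + 25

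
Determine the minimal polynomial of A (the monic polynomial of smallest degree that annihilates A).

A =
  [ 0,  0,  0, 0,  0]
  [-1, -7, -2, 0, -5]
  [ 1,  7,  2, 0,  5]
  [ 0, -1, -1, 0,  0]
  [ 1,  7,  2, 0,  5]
x^2

The characteristic polynomial is χ_A(x) = x^5, so the eigenvalues are known. The minimal polynomial is
  m_A(x) = Π_λ (x − λ)^{k_λ}
where k_λ is the size of the *largest* Jordan block for λ (equivalently, the smallest k with (A − λI)^k v = 0 for every generalised eigenvector v of λ).

  λ = 0: largest Jordan block has size 2, contributing (x − 0)^2

So m_A(x) = x^2 = x^2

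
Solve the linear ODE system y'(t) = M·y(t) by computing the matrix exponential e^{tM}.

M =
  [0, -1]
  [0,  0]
e^{tM} =
  [1, -t]
  [0, 1]

Strategy: write M = P · J · P⁻¹ where J is a Jordan canonical form, so e^{tM} = P · e^{tJ} · P⁻¹, and e^{tJ} can be computed block-by-block.

M has Jordan form
J =
  [0, 1]
  [0, 0]
(up to reordering of blocks).

Per-block formulas:
  For a 2×2 Jordan block J_2(0): exp(t · J_2(0)) = e^(0t)·(I + t·N), where N is the 2×2 nilpotent shift.

After assembling e^{tJ} and conjugating by P, we get:

e^{tM} =
  [1, -t]
  [0, 1]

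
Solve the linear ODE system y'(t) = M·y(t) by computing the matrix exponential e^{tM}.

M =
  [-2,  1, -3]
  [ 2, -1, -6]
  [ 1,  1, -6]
e^{tM} =
  [t*exp(-3*t) + exp(-3*t), t*exp(-3*t), -3*t*exp(-3*t)]
  [2*t*exp(-3*t), 2*t*exp(-3*t) + exp(-3*t), -6*t*exp(-3*t)]
  [t*exp(-3*t), t*exp(-3*t), -3*t*exp(-3*t) + exp(-3*t)]

Strategy: write M = P · J · P⁻¹ where J is a Jordan canonical form, so e^{tM} = P · e^{tJ} · P⁻¹, and e^{tJ} can be computed block-by-block.

M has Jordan form
J =
  [-3,  1,  0]
  [ 0, -3,  0]
  [ 0,  0, -3]
(up to reordering of blocks).

Per-block formulas:
  For a 1×1 block at λ = -3: exp(t · [-3]) = [e^(-3t)].
  For a 2×2 Jordan block J_2(-3): exp(t · J_2(-3)) = e^(-3t)·(I + t·N), where N is the 2×2 nilpotent shift.

After assembling e^{tJ} and conjugating by P, we get:

e^{tM} =
  [t*exp(-3*t) + exp(-3*t), t*exp(-3*t), -3*t*exp(-3*t)]
  [2*t*exp(-3*t), 2*t*exp(-3*t) + exp(-3*t), -6*t*exp(-3*t)]
  [t*exp(-3*t), t*exp(-3*t), -3*t*exp(-3*t) + exp(-3*t)]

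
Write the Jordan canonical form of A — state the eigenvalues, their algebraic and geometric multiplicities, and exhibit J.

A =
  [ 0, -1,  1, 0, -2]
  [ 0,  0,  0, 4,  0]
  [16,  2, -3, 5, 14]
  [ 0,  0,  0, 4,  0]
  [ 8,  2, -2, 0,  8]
J_2(0) ⊕ J_1(1) ⊕ J_1(4) ⊕ J_1(4)

The characteristic polynomial is
  det(x·I − A) = x^5 - 9*x^4 + 24*x^3 - 16*x^2 = x^2*(x - 4)^2*(x - 1)

Eigenvalues and multiplicities (the geometric multiplicity of λ is n − rank(A − λI), which equals the number of Jordan blocks for λ):
  λ = 0: algebraic multiplicity = 2, geometric multiplicity = 1
  λ = 1: algebraic multiplicity = 1, geometric multiplicity = 1
  λ = 4: algebraic multiplicity = 2, geometric multiplicity = 2

Determining the block sizes for each eigenvalue:
  λ = 0: one block (gm = 1), so the single block has size am = 2 → block sizes [2]
  λ = 1: one block (gm = 1), so the single block has size am = 1 → block sizes [1]
  λ = 4: gm = am = 2, so every block has size 1 → block sizes [1, 1]

Assembling the blocks gives a Jordan form
J =
  [0, 1, 0, 0, 0]
  [0, 0, 0, 0, 0]
  [0, 0, 1, 0, 0]
  [0, 0, 0, 4, 0]
  [0, 0, 0, 0, 4]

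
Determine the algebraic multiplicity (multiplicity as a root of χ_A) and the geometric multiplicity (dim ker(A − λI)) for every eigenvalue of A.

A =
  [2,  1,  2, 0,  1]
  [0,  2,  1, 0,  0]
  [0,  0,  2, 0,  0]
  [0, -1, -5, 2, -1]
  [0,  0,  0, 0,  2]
λ = 2: alg = 5, geom = 3

Step 1 — factor the characteristic polynomial to read off the algebraic multiplicities:
  χ_A(x) = (x - 2)^5

Step 2 — compute geometric multiplicities via the rank-nullity identity g(λ) = n − rank(A − λI):
  rank(A − (2)·I) = 2, so dim ker(A − (2)·I) = n − 2 = 3

Summary:
  λ = 2: algebraic multiplicity = 5, geometric multiplicity = 3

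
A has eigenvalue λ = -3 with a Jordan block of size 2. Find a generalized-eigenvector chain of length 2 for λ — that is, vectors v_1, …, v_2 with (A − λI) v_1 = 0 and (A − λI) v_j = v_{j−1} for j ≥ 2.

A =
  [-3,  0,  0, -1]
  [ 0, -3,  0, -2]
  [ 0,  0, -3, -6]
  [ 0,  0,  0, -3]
A Jordan chain for λ = -3 of length 2:
v_1 = (-1, -2, -6, 0)ᵀ
v_2 = (0, 0, 0, 1)ᵀ

Let N = A − (-3)·I. We want v_2 with N^2 v_2 = 0 but N^1 v_2 ≠ 0; then v_{j-1} := N · v_j for j = 2, …, 2.

Pick v_2 = (0, 0, 0, 1)ᵀ.
Then v_1 = N · v_2 = (-1, -2, -6, 0)ᵀ.

Sanity check: (A − (-3)·I) v_1 = (0, 0, 0, 0)ᵀ = 0. ✓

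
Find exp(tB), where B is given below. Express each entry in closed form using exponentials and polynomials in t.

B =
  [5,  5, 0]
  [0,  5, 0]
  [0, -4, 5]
e^{tB} =
  [exp(5*t), 5*t*exp(5*t), 0]
  [0, exp(5*t), 0]
  [0, -4*t*exp(5*t), exp(5*t)]

Strategy: write B = P · J · P⁻¹ where J is a Jordan canonical form, so e^{tB} = P · e^{tJ} · P⁻¹, and e^{tJ} can be computed block-by-block.

B has Jordan form
J =
  [5, 1, 0]
  [0, 5, 0]
  [0, 0, 5]
(up to reordering of blocks).

Per-block formulas:
  For a 2×2 Jordan block J_2(5): exp(t · J_2(5)) = e^(5t)·(I + t·N), where N is the 2×2 nilpotent shift.
  For a 1×1 block at λ = 5: exp(t · [5]) = [e^(5t)].

After assembling e^{tJ} and conjugating by P, we get:

e^{tB} =
  [exp(5*t), 5*t*exp(5*t), 0]
  [0, exp(5*t), 0]
  [0, -4*t*exp(5*t), exp(5*t)]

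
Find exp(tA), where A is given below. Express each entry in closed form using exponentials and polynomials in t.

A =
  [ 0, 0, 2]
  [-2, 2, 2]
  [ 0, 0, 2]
e^{tA} =
  [1, 0, exp(2*t) - 1]
  [1 - exp(2*t), exp(2*t), exp(2*t) - 1]
  [0, 0, exp(2*t)]

Strategy: write A = P · J · P⁻¹ where J is a Jordan canonical form, so e^{tA} = P · e^{tJ} · P⁻¹, and e^{tJ} can be computed block-by-block.

A has Jordan form
J =
  [0, 0, 0]
  [0, 2, 0]
  [0, 0, 2]
(up to reordering of blocks).

Per-block formulas:
  For a 1×1 block at λ = 2: exp(t · [2]) = [e^(2t)].
  For a 1×1 block at λ = 0: exp(t · [0]) = [e^(0t)].

After assembling e^{tJ} and conjugating by P, we get:

e^{tA} =
  [1, 0, exp(2*t) - 1]
  [1 - exp(2*t), exp(2*t), exp(2*t) - 1]
  [0, 0, exp(2*t)]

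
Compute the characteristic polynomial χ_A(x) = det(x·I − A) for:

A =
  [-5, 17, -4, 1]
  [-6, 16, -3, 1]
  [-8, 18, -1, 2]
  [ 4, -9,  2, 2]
x^4 - 12*x^3 + 54*x^2 - 108*x + 81

Expanding det(x·I − A) (e.g. by cofactor expansion or by noting that A is similar to its Jordan form J, which has the same characteristic polynomial as A) gives
  χ_A(x) = x^4 - 12*x^3 + 54*x^2 - 108*x + 81
which factors as (x - 3)^4. The eigenvalues (with algebraic multiplicities) are λ = 3 with multiplicity 4.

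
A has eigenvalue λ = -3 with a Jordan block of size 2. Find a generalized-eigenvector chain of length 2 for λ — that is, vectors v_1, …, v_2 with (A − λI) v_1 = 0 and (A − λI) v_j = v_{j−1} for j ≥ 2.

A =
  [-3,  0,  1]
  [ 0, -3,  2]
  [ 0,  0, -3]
A Jordan chain for λ = -3 of length 2:
v_1 = (1, 2, 0)ᵀ
v_2 = (0, 0, 1)ᵀ

Let N = A − (-3)·I. We want v_2 with N^2 v_2 = 0 but N^1 v_2 ≠ 0; then v_{j-1} := N · v_j for j = 2, …, 2.

Pick v_2 = (0, 0, 1)ᵀ.
Then v_1 = N · v_2 = (1, 2, 0)ᵀ.

Sanity check: (A − (-3)·I) v_1 = (0, 0, 0)ᵀ = 0. ✓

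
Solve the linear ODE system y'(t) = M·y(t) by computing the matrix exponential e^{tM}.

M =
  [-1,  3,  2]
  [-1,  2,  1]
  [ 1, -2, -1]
e^{tM} =
  [1 - t, -t^2/2 + 3*t, -t^2/2 + 2*t]
  [-t, -t^2/2 + 2*t + 1, -t^2/2 + t]
  [t, t^2/2 - 2*t, t^2/2 - t + 1]

Strategy: write M = P · J · P⁻¹ where J is a Jordan canonical form, so e^{tM} = P · e^{tJ} · P⁻¹, and e^{tJ} can be computed block-by-block.

M has Jordan form
J =
  [0, 1, 0]
  [0, 0, 1]
  [0, 0, 0]
(up to reordering of blocks).

Per-block formulas:
  For a 3×3 Jordan block J_3(0): exp(t · J_3(0)) = e^(0t)·(I + t·N + (t^2/2)·N^2), where N is the 3×3 nilpotent shift.

After assembling e^{tJ} and conjugating by P, we get:

e^{tM} =
  [1 - t, -t^2/2 + 3*t, -t^2/2 + 2*t]
  [-t, -t^2/2 + 2*t + 1, -t^2/2 + t]
  [t, t^2/2 - 2*t, t^2/2 - t + 1]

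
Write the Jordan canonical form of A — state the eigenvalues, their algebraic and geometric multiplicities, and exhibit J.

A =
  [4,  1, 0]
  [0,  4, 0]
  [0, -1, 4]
J_2(4) ⊕ J_1(4)

The characteristic polynomial is
  det(x·I − A) = x^3 - 12*x^2 + 48*x - 64 = (x - 4)^3

Eigenvalues and multiplicities (the geometric multiplicity of λ is n − rank(A − λI), which equals the number of Jordan blocks for λ):
  λ = 4: algebraic multiplicity = 3, geometric multiplicity = 2

Determining the block sizes for each eigenvalue:
  λ = 4: 2 blocks summing to 3 forces exactly one block of size 2 and the rest size 1 → block sizes [2, 1]

Assembling the blocks gives a Jordan form
J =
  [4, 1, 0]
  [0, 4, 0]
  [0, 0, 4]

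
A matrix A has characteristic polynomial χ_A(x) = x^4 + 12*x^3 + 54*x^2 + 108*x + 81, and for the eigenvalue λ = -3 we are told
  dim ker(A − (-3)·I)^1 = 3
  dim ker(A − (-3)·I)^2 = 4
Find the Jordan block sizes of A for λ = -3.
Block sizes for λ = -3: [2, 1, 1]

From the dimensions of kernels of powers, the number of Jordan blocks of size at least j is d_j − d_{j−1} where d_j = dim ker(N^j) (with d_0 = 0). Computing the differences gives [3, 1].
The number of blocks of size exactly k is (#blocks of size ≥ k) − (#blocks of size ≥ k + 1), so the partition is: 2 block(s) of size 1, 1 block(s) of size 2.
In nonincreasing order the block sizes are [2, 1, 1].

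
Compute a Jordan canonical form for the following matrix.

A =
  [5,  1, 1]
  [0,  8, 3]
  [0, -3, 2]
J_2(5) ⊕ J_1(5)

The characteristic polynomial is
  det(x·I − A) = x^3 - 15*x^2 + 75*x - 125 = (x - 5)^3

Eigenvalues and multiplicities (the geometric multiplicity of λ is n − rank(A − λI), which equals the number of Jordan blocks for λ):
  λ = 5: algebraic multiplicity = 3, geometric multiplicity = 2

Determining the block sizes for each eigenvalue:
  λ = 5: 2 blocks summing to 3 forces exactly one block of size 2 and the rest size 1 → block sizes [2, 1]

Assembling the blocks gives a Jordan form
J =
  [5, 1, 0]
  [0, 5, 0]
  [0, 0, 5]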